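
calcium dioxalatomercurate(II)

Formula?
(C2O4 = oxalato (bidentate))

Ligands: 2 oxalato (C2O4, -2). Ligand charge sum = -4.
With Hg in oxidation state +2, the complex ion is [Hg...]^2−.
Charge balance with calcium (+2) requires 1 complex ion per 1 calcium.

Ca[Hg(C2O4)2]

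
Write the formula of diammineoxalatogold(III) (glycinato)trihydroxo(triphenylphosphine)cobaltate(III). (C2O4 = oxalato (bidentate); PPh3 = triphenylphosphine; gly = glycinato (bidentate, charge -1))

Cation [Au…]: ligand charges -2, Au(III) ⇒ ion charge 1+.
Anion [Co…]: ligand charges -4, Co(III) ⇒ ion charge 1−.
One 1+ cation balances one 1− anion.

[Au(C2O4)(NH3)2][Co(gly)(OH)3(PPh3)]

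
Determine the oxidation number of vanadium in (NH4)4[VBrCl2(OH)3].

+2

4 ammonium outside the brackets (+1 each) → the complex ion is 4−.
Ligand charges: 2×Cl = -2; 1×Br = -1; 3×OH = -3; sum -6.
V + (-6) = 4− ⇒ V is +2.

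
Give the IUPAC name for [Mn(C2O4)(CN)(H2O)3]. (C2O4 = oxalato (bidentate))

triaquacyanooxalatomanganese(III)

There is no counter-ion, so the complex is neutral overall.
Ligand charges: 1×oxalato (-2 each), 3×aqua (neutral), 1×cyano (-1 each); total -3. So Mn + (-3) = 0, giving Mn = +3.
Ligands are named alphabetically: aqua before cyano before oxalato.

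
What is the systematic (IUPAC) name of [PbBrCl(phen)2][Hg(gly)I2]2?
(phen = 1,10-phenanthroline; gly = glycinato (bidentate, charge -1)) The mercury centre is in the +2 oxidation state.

Hg is given as +2; the anion's ligand charges sum to -3, so the complex anion is 1−.
With 2 anions per cation, the cation must be 2×1 = 2+.
Cation: ligand charges sum to -2; for the ion to be 2+, Pb = +4.

bromochlorobis(1,10-phenanthroline)lead(IV) (glycinato)diiodomercurate(II)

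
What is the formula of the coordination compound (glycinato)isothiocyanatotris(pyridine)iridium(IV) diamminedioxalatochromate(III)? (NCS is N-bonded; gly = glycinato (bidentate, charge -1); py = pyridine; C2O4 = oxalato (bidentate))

[Ir(gly)(NCS)(py)3][Cr(C2O4)2(NH3)2]2

Cation [Ir…]: ligand charges -2, Ir(IV) ⇒ ion charge 2+.
Anion [Cr…]: ligand charges -4, Cr(III) ⇒ ion charge 1−.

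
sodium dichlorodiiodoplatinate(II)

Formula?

Ligands: 2 chloro (Cl, -1), 2 iodo (I, -1). Ligand charge sum = -4.
With Pt in oxidation state +2, the complex ion is [Pt...]^2−.
Charge balance with sodium (+1) requires 1 complex ion per 2 sodium.

Na2[PtCl2I2]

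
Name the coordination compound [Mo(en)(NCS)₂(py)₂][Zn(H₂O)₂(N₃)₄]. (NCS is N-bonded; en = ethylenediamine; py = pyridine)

Zinc is always +2 in its complexes; the anion's ligand charges sum to -4, so the complex anion is 2−.
A 1:1 salt means the cation carries the equal and opposite charge, 2+.
Cation: ligand charges sum to -2; for the ion to be 2+, Mo = +4.

(ethylenediamine)diisothiocyanatobis(pyridine)molybdenum(IV) diaquatetraazidozincate(II)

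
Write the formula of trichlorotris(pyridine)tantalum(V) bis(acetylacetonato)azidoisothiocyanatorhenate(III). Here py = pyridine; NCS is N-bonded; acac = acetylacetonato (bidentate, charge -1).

[TaCl3(py)3][Re(acac)2(N3)(NCS)]2

Cation [Ta…]: ligand charges -3, Ta(V) ⇒ ion charge 2+.
Anion [Re…]: ligand charges -4, Re(III) ⇒ ion charge 1−.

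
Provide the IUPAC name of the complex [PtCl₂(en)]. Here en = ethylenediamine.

There is no counter-ion, so the complex is neutral overall.
Ligand charges: 1×ethylenediamine (neutral), 2×chloro (-1 each); total -2. So Pt + (-2) = 0, giving Pt = +2.
Ligands are named alphabetically: chloro before ethylenediamine.

dichloro(ethylenediamine)platinum(II)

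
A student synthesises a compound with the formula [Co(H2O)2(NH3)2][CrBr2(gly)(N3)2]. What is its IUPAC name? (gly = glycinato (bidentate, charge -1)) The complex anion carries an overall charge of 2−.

The complex anion is given as 2−; its ligand charges sum to -5, so Cr = +3.
A 1:1 salt means the cation carries the equal and opposite charge, 2+.
Cation: ligand charges sum to 0; for the ion to be 2+, Co = +2.

diamminediaquacobalt(II) diazidodibromo(glycinato)chromate(III)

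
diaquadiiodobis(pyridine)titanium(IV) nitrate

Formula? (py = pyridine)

[Ti(H2O)2I2(py)2](NO3)2

Ligands: 2 pyridine (py, neutral), 2 aqua (H2O, neutral), 2 iodo (I, -1). Ligand charge sum = -2.
With Ti in oxidation state +4, the complex ion is [Ti...]^2+.
Charge balance with nitrate (-1) requires 1 complex ion per 2 nitrate.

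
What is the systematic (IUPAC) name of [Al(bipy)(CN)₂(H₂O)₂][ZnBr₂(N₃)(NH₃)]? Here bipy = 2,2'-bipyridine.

Both ions are complex: the cation is named first with the plain metal name, the anion second with the -ate form; each ion's ligands are alphabetised independently.
Aluminium is always +3 in its complexes; the cation's ligand charges sum to -2, so the complex cation is 1+.
A 1:1 salt means the anion carries the equal and opposite charge, 1−.
Anion: ligand charges sum to -3; for the ion to be 1−, Zn = +2.

diaqua(2,2'-bipyridine)dicyanoaluminium(III) ammineazidodibromozincate(II)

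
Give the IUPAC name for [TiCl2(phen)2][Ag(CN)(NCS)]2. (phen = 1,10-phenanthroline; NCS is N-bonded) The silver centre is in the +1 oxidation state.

Both ions are complex: the cation is named first with the plain metal name, the anion second with the -ate form; each ion's ligands are alphabetised independently.
Ag is given as +1; the anion's ligand charges sum to -2, so the complex anion is 1−.
With 2 anions per cation, the cation must be 2×1 = 2+.
Cation: ligand charges sum to -2; for the ion to be 2+, Ti = +4.

dichlorobis(1,10-phenanthroline)titanium(IV) cyanoisothiocyanatoargentate(I)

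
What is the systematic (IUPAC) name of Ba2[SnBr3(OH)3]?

The 2 barium counter-ions carry a total charge of +4, so each complex ion is 4−.
Ligand charges: 3×hydroxo (-1 each), 3×bromo (-1 each); total -6. So Sn + (-6) = 4−, giving Sn = +2.
The complex ion is anionic, so tin takes the -ate form stannate(II).

barium tribromotrihydroxostannate(II)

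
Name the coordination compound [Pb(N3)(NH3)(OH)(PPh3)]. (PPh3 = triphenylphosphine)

There is no counter-ion, so the complex is neutral overall.
Ligand charges: 1×triphenylphosphine (neutral), 1×azido (-1 each), 1×hydroxo (-1 each), 1×ammine (neutral); total -2. So Pb + (-2) = 0, giving Pb = +2.
Ligands are named alphabetically: ammine before azido before hydroxo before triphenylphosphine.

ammineazidohydroxo(triphenylphosphine)lead(II)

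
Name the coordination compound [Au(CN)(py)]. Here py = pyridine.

cyano(pyridine)gold(I)

There is no counter-ion, so the complex is neutral overall.
Ligand charges: 1×cyano (-1 each), 1×pyridine (neutral); total -1. So Au + (-1) = 0, giving Au = +1.
Ligands are named alphabetically: cyano before pyridine.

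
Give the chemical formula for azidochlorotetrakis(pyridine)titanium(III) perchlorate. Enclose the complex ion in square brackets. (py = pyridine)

Ligands: 1 chloro (Cl, -1), 4 pyridine (py, neutral), 1 azido (N3, -1). Ligand charge sum = -2.
With Ti in oxidation state +3, the complex ion is [Ti...]^1+.
Charge balance with perchlorate (-1) requires 1 complex ion per 1 perchlorate.

[TiCl(N3)(py)4]ClO4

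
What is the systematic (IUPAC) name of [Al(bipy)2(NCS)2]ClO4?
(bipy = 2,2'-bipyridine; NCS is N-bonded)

bis(2,2'-bipyridine)diisothiocyanatoaluminium(III) perchlorate

The 1 perchlorate counter-ion carries a total charge of -1, so each complex ion is 1+.
Ligand charges: 2×2,2'-bipyridine (neutral), 2×isothiocyanato (-1 each); total -2. So Al + (-2) = 1+, giving Al = +3.
Ligands are named alphabetically: bipyridine before isothiocyanato.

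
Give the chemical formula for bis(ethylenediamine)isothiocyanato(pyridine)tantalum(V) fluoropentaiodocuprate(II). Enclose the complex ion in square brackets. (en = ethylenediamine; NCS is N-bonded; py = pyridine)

[Ta(en)2(NCS)(py)][CuFI5]

Cation [Ta…]: ligand charges -1, Ta(V) ⇒ ion charge 4+.
Anion [Cu…]: ligand charges -6, Cu(II) ⇒ ion charge 4−.
One 4+ cation balances one 4− anion.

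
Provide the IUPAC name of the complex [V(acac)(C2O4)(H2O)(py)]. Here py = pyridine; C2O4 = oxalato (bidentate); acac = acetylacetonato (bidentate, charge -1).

There is no counter-ion, so the complex is neutral overall.
Ligand charges: 1×pyridine (neutral), 1×oxalato (-2 each), 1×acetylacetonato (-1 each), 1×aqua (neutral); total -3. So V + (-3) = 0, giving V = +3.
Ligands are named alphabetically: acetylacetonato before aqua before oxalato before pyridine.

(acetylacetonato)aquaoxalato(pyridine)vanadium(III)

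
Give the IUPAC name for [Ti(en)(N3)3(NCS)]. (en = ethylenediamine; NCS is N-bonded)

There is no counter-ion, so the complex is neutral overall.
Ligand charges: 1×ethylenediamine (neutral), 3×azido (-1 each), 1×isothiocyanato (-1 each); total -4. So Ti + (-4) = 0, giving Ti = +4.
Ligands are named alphabetically: azido before ethylenediamine before isothiocyanato.

triazido(ethylenediamine)isothiocyanatotitanium(IV)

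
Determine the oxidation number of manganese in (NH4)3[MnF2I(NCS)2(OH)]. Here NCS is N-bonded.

+3

3 ammonium outside the brackets (+1 each) → the complex ion is 3−.
Ligand charges: 1×I = -1; 2×NCS = -2; 1×OH = -1; 2×F = -2; sum -6.
Mn + (-6) = 3− ⇒ Mn is +3.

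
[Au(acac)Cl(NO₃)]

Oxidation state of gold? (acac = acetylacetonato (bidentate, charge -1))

No counter-ion: the bracketed complex is neutral.
Ligand charges: 1×Cl = -1; 1×acac = -1; 1×NO3 = -1; sum -3.
Au + (-3) = 0 ⇒ Au is +3.

+3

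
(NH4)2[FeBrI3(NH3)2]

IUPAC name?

The 2 ammonium counter-ions carry a total charge of +2, so each complex ion is 2−.
Ligand charges: 1×bromo (-1 each), 3×iodo (-1 each), 2×ammine (neutral); total -4. So Fe + (-4) = 2−, giving Fe = +2.
The complex ion is anionic, so iron takes the -ate form ferrate(II).

ammonium diamminebromotriiodoferrate(II)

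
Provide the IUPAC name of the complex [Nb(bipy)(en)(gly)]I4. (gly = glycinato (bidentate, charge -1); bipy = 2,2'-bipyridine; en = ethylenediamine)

The 4 iodide counter-ions carry a total charge of -4, so each complex ion is 4+.
Ligand charges: 1×glycinato (-1 each), 1×2,2'-bipyridine (neutral), 1×ethylenediamine (neutral); total -1. So Nb + (-1) = 4+, giving Nb = +5.
Ligands are named alphabetically: bipyridine before ethylenediamine before glycinato.

(2,2'-bipyridine)(ethylenediamine)(glycinato)niobium(V) iodide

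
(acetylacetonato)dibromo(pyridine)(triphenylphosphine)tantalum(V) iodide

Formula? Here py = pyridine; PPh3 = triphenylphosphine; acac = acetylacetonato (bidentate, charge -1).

[Ta(acac)Br2(PPh3)(py)]I2

Ligands: 2 bromo (Br, -1), 1 pyridine (py, neutral), 1 triphenylphosphine (PPh3, neutral), 1 acetylacetonato (acac, -1). Ligand charge sum = -3.
Charge balance with iodide (-1) requires 1 complex ion per 2 iodide.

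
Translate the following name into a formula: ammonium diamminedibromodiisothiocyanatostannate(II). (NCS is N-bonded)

(NH4)2[SnBr2(NCS)2(NH3)2]

Ligands: 2 bromo (Br, -1), 2 ammine (NH3, neutral), 2 isothiocyanato (NCS, -1). Ligand charge sum = -4.
With Sn in oxidation state +2, the complex ion is [Sn...]^2−.
Charge balance with ammonium (+1) requires 1 complex ion per 2 ammonium.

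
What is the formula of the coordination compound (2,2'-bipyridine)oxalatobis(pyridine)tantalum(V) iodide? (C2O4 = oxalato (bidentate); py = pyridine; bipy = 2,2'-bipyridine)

Ligands: 1 oxalato (C2O4, -2), 2 pyridine (py, neutral), 1 2,2'-bipyridine (bipy, neutral). Ligand charge sum = -2.
With Ta in oxidation state +5, the complex ion is [Ta...]^3+.
Charge balance with iodide (-1) requires 1 complex ion per 3 iodide.

[Ta(bipy)(C2O4)(py)2]I3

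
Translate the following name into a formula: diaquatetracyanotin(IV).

[Sn(CN)4(H2O)2]

Ligands: 2 aqua (H2O, neutral), 4 cyano (CN, -1). Ligand charge sum = -4.
With Sn in oxidation state +4, the complex ion is [Sn...].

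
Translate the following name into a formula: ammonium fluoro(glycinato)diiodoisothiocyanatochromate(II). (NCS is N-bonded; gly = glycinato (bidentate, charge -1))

(NH4)3[CrF(gly)I2(NCS)]

Ligands: 2 iodo (I, -1), 1 fluoro (F, -1), 1 isothiocyanato (NCS, -1), 1 glycinato (gly, -1). Ligand charge sum = -5.
With Cr in oxidation state +2, the complex ion is [Cr...]^3−.
Charge balance with ammonium (+1) requires 1 complex ion per 3 ammonium.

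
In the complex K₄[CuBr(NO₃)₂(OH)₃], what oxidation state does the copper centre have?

4 potassium outside the brackets (+1 each) → the complex ion is 4−.
Ligand charges: 2×NO3 = -2; 3×OH = -3; 1×Br = -1; sum -6.
Cu + (-6) = 4− ⇒ Cu is +2.

+2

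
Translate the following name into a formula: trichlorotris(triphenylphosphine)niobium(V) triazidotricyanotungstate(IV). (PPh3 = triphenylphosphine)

[NbCl3(PPh3)3][W(CN)3(N3)3]

Cation [Nb…]: ligand charges -3, Nb(V) ⇒ ion charge 2+.
Anion [W…]: ligand charges -6, W(IV) ⇒ ion charge 2−.
One 2+ cation balances one 2− anion.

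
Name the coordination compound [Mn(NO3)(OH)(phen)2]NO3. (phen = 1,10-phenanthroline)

hydroxonitratobis(1,10-phenanthroline)manganese(III) nitrate

The 1 nitrate counter-ion carries a total charge of -1, so each complex ion is 1+.
Ligand charges: 2×1,10-phenanthroline (neutral), 1×hydroxo (-1 each), 1×nitrato (-1 each); total -2. So Mn + (-2) = 1+, giving Mn = +3.
Ligands are named alphabetically: hydroxo before nitrato before phenanthroline.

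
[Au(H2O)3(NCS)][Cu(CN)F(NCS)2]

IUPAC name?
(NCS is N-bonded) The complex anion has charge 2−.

Both ions are complex: the cation is named first with the plain metal name, the anion second with the -ate form; each ion's ligands are alphabetised independently.
The complex anion is given as 2−; its ligand charges sum to -4, so Cu = +2.
A 1:1 salt means the cation carries the equal and opposite charge, 2+.
Cation: ligand charges sum to -1; for the ion to be 2+, Au = +3.

triaquaisothiocyanatogold(III) cyanofluorodiisothiocyanatocuprate(II)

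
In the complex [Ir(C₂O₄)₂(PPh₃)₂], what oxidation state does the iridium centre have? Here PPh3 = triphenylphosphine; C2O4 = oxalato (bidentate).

No counter-ion: the bracketed complex is neutral.
Ligand charges: 2×PPh3 neutral; 2×C2O4 = -4; sum -4.
Ir + (-4) = 0 ⇒ Ir is +4.

+4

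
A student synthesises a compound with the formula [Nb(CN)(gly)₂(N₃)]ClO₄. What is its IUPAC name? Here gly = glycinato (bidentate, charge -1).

azidocyanobis(glycinato)niobium(V) perchlorate

The 1 perchlorate counter-ion carries a total charge of -1, so each complex ion is 1+.
Ligand charges: 2×glycinato (-1 each), 1×cyano (-1 each), 1×azido (-1 each); total -4. So Nb + (-4) = 1+, giving Nb = +5.
Ligands are named alphabetically: azido before cyano before glycinato.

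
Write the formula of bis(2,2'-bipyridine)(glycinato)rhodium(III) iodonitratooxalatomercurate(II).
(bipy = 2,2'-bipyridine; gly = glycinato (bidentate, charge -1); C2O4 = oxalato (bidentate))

[Rh(bipy)2(gly)][Hg(C2O4)I(NO3)]

Cation [Rh…]: ligand charges -1, Rh(III) ⇒ ion charge 2+.
Anion [Hg…]: ligand charges -4, Hg(II) ⇒ ion charge 2−.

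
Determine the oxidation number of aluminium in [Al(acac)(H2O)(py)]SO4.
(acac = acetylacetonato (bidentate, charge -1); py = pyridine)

1 sulfate outside the brackets (-2 each) → the complex ion is 2+.
Ligand charges: 1×acac = -1; 1×py neutral; 1×H2O neutral; sum -1.
Al + (-1) = 2+ ⇒ Al is +3.

+3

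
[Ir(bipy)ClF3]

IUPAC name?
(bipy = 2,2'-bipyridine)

(2,2'-bipyridine)chlorotrifluoroiridium(IV)

There is no counter-ion, so the complex is neutral overall.
Ligand charges: 1×2,2'-bipyridine (neutral), 3×fluoro (-1 each), 1×chloro (-1 each); total -4. So Ir + (-4) = 0, giving Ir = +4.
Ligands are named alphabetically: bipyridine before chloro before fluoro.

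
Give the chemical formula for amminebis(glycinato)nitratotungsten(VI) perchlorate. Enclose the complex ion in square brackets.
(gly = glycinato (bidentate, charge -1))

[W(gly)2(NH3)(NO3)](ClO4)3

Ligands: 2 glycinato (gly, -1), 1 nitrato (NO3, -1), 1 ammine (NH3, neutral). Ligand charge sum = -3.
Charge balance with perchlorate (-1) requires 1 complex ion per 3 perchlorate.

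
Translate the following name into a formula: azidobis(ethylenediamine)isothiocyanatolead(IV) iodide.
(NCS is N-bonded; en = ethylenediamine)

[Pb(en)2(N3)(NCS)]I2

Ligands: 1 isothiocyanato (NCS, -1), 1 azido (N3, -1), 2 ethylenediamine (en, neutral). Ligand charge sum = -2.
With Pb in oxidation state +4, the complex ion is [Pb...]^2+.
Charge balance with iodide (-1) requires 1 complex ion per 2 iodide.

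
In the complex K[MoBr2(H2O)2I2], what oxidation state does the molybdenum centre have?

1 potassium outside the brackets (+1 each) → the complex ion is 1−.
Ligand charges: 2×I = -2; 2×H2O neutral; 2×Br = -2; sum -4.
Mo + (-4) = 1− ⇒ Mo is +3.

+3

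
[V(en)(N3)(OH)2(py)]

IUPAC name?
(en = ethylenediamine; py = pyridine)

azido(ethylenediamine)dihydroxo(pyridine)vanadium(III)

There is no counter-ion, so the complex is neutral overall.
Ligand charges: 2×hydroxo (-1 each), 1×azido (-1 each), 1×ethylenediamine (neutral), 1×pyridine (neutral); total -3. So V + (-3) = 0, giving V = +3.
Ligands are named alphabetically: azido before ethylenediamine before hydroxo before pyridine.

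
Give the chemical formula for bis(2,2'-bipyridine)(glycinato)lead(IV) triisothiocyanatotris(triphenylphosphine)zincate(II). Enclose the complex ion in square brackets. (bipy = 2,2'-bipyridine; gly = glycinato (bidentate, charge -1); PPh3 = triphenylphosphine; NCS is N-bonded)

Cation [Pb…]: ligand charges -1, Pb(IV) ⇒ ion charge 3+.
Anion [Zn…]: ligand charges -3, Zn(II) ⇒ ion charge 1−.
One 3+ cation requires 3 of the 1− anion.

[Pb(bipy)2(gly)][Zn(NCS)3(PPh3)3]3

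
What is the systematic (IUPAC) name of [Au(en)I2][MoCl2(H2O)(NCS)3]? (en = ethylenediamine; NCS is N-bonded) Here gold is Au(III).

(ethylenediamine)diiodogold(III) aquadichlorotriisothiocyanatomolybdate(IV)

Au is given as +3; the cation's ligand charges sum to -2, so the complex cation is 1+.
A 1:1 salt means the anion carries the equal and opposite charge, 1−.
Anion: ligand charges sum to -5; for the ion to be 1−, Mo = +4.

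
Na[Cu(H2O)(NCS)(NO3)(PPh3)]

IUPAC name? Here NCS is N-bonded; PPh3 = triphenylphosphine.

sodium aquaisothiocyanatonitrato(triphenylphosphine)cuprate(I)

The 1 sodium counter-ion carries a total charge of +1, so each complex ion is 1−.
Ligand charges: 1×isothiocyanato (-1 each), 1×nitrato (-1 each), 1×aqua (neutral), 1×triphenylphosphine (neutral); total -2. So Cu + (-2) = 1−, giving Cu = +1.
The complex ion is anionic, so copper takes the -ate form cuprate(I).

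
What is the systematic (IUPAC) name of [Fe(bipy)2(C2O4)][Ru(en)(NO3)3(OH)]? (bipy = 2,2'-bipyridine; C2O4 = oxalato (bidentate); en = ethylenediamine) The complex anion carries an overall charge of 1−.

bis(2,2'-bipyridine)oxalatoiron(III) (ethylenediamine)hydroxotrinitratoruthenate(III)

Both ions are complex: the cation is named first with the plain metal name, the anion second with the -ate form; each ion's ligands are alphabetised independently.
The complex anion is given as 1−; its ligand charges sum to -4, so Ru = +3.
A 1:1 salt means the cation carries the equal and opposite charge, 1+.
Cation: ligand charges sum to -2; for the ion to be 1+, Fe = +3.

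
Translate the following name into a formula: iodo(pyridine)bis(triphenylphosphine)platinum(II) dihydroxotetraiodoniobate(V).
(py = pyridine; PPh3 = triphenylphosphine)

[PtI(PPh3)2(py)][NbI4(OH)2]

Cation [Pt…]: ligand charges -1, Pt(II) ⇒ ion charge 1+.
Anion [Nb…]: ligand charges -6, Nb(V) ⇒ ion charge 1−.
One 1+ cation balances one 1− anion.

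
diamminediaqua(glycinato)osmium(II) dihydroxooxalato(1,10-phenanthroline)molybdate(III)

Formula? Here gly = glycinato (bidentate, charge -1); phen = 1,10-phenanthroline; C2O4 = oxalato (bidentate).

[Os(gly)(H2O)2(NH3)2][Mo(C2O4)(OH)2(phen)]

Cation [Os…]: ligand charges -1, Os(II) ⇒ ion charge 1+.
Anion [Mo…]: ligand charges -4, Mo(III) ⇒ ion charge 1−.
One 1+ cation balances one 1− anion.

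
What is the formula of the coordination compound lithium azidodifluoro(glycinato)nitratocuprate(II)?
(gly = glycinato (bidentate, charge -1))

Li3[CuF2(gly)(N3)(NO3)]

Ligands: 1 nitrato (NO3, -1), 1 azido (N3, -1), 2 fluoro (F, -1), 1 glycinato (gly, -1). Ligand charge sum = -5.
With Cu in oxidation state +2, the complex ion is [Cu...]^3−.
Charge balance with lithium (+1) requires 1 complex ion per 3 lithium.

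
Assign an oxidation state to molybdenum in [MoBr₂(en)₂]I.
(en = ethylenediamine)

+3

1 iodide outside the brackets (-1 each) → the complex ion is 1+.
Ligand charges: 2×Br = -2; 2×en neutral; sum -2.
Mo + (-2) = 1+ ⇒ Mo is +3.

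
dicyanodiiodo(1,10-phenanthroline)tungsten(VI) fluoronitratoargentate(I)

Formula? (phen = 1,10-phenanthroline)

[W(CN)2I2(phen)][AgF(NO3)]2

Cation [W…]: ligand charges -4, W(VI) ⇒ ion charge 2+.
Anion [Ag…]: ligand charges -2, Ag(I) ⇒ ion charge 1−.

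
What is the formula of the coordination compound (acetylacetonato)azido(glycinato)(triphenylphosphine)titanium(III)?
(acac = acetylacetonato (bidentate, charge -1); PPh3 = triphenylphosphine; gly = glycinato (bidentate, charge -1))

Ligands: 1 acetylacetonato (acac, -1), 1 triphenylphosphine (PPh3, neutral), 1 glycinato (gly, -1), 1 azido (N3, -1). Ligand charge sum = -3.
With Ti in oxidation state +3, the complex ion is [Ti...].

[Ti(acac)(gly)(N3)(PPh3)]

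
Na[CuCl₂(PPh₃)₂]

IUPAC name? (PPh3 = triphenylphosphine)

sodium dichlorobis(triphenylphosphine)cuprate(I)

The 1 sodium counter-ion carries a total charge of +1, so each complex ion is 1−.
Ligand charges: 2×triphenylphosphine (neutral), 2×chloro (-1 each); total -2. So Cu + (-2) = 1−, giving Cu = +1.
Ligands are named alphabetically: chloro before triphenylphosphine.
The complex ion is anionic, so copper takes the -ate form cuprate(I).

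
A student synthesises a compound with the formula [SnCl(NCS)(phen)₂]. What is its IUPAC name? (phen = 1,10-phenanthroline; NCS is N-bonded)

There is no counter-ion, so the complex is neutral overall.
Ligand charges: 2×1,10-phenanthroline (neutral), 1×chloro (-1 each), 1×isothiocyanato (-1 each); total -2. So Sn + (-2) = 0, giving Sn = +2.
Ligands are named alphabetically: chloro before isothiocyanato before phenanthroline.

chloroisothiocyanatobis(1,10-phenanthroline)tin(II)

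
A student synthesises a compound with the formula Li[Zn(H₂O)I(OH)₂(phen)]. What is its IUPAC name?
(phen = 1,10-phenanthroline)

The 1 lithium counter-ion carries a total charge of +1, so each complex ion is 1−.
Ligand charges: 1×aqua (neutral), 1×1,10-phenanthroline (neutral), 1×iodo (-1 each), 2×hydroxo (-1 each); total -3. So Zn + (-3) = 1−, giving Zn = +2.
The complex ion is anionic, so zinc takes the -ate form zincate(II).

lithium aquadihydroxoiodo(1,10-phenanthroline)zincate(II)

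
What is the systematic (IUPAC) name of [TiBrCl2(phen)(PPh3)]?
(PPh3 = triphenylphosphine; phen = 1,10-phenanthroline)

There is no counter-ion, so the complex is neutral overall.
Ligand charges: 2×chloro (-1 each), 1×bromo (-1 each), 1×triphenylphosphine (neutral), 1×1,10-phenanthroline (neutral); total -3. So Ti + (-3) = 0, giving Ti = +3.
Ligands are named alphabetically: bromo before chloro before phenanthroline before triphenylphosphine.

bromodichloro(1,10-phenanthroline)(triphenylphosphine)titanium(III)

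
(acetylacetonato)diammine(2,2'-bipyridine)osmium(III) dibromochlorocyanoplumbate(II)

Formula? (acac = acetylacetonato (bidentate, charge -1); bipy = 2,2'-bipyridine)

Cation [Os…]: ligand charges -1, Os(III) ⇒ ion charge 2+.
Anion [Pb…]: ligand charges -4, Pb(II) ⇒ ion charge 2−.

[Os(acac)(bipy)(NH3)2][PbBr2Cl(CN)]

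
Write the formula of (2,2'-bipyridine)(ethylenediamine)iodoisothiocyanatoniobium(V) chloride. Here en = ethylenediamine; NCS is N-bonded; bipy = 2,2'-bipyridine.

[Nb(bipy)(en)I(NCS)]Cl3

Ligands: 1 ethylenediamine (en, neutral), 1 isothiocyanato (NCS, -1), 1 iodo (I, -1), 1 2,2'-bipyridine (bipy, neutral). Ligand charge sum = -2.
Charge balance with chloride (-1) requires 1 complex ion per 3 chloride.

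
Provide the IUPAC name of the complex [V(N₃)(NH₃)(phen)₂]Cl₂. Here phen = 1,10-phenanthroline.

The 2 chloride counter-ions carry a total charge of -2, so each complex ion is 2+.
Ligand charges: 1×ammine (neutral), 1×azido (-1 each), 2×1,10-phenanthroline (neutral); total -1. So V + (-1) = 2+, giving V = +3.
Ligands are named alphabetically: ammine before azido before phenanthroline.

ammineazidobis(1,10-phenanthroline)vanadium(III) chloride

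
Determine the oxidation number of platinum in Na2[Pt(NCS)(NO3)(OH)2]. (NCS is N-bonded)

+2

2 sodium outside the brackets (+1 each) → the complex ion is 2−.
Ligand charges: 1×NCS = -1; 1×NO3 = -1; 2×OH = -2; sum -4.
Pt + (-4) = 2− ⇒ Pt is +2.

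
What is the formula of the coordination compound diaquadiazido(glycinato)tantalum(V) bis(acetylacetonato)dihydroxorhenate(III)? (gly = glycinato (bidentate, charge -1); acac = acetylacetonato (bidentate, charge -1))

Cation [Ta…]: ligand charges -3, Ta(V) ⇒ ion charge 2+.
Anion [Re…]: ligand charges -4, Re(III) ⇒ ion charge 1−.
One 2+ cation requires 2 of the 1− anion.

[Ta(gly)(H2O)2(N3)2][Re(acac)2(OH)2]2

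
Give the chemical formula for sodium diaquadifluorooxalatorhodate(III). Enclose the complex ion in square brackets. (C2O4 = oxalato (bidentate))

Na[Rh(C2O4)F2(H2O)2]

Ligands: 1 oxalato (C2O4, -2), 2 fluoro (F, -1), 2 aqua (H2O, neutral). Ligand charge sum = -4.
Charge balance with sodium (+1) requires 1 complex ion per 1 sodium.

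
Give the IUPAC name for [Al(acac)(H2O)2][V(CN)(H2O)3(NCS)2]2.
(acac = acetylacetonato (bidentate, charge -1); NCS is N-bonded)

Both ions are complex: the cation is named first with the plain metal name, the anion second with the -ate form; each ion's ligands are alphabetised independently.
Aluminium is always +3 in its complexes; the cation's ligand charges sum to -1, so the complex cation is 2+.
With 2 anions per cation, each anion must be 2/2 = 1−.
Anion: ligand charges sum to -3; for the ion to be 1−, V = +2.

(acetylacetonato)diaquaaluminium(III) triaquacyanodiisothiocyanatovanadate(II)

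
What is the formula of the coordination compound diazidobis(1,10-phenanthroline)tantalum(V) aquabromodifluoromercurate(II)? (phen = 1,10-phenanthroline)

Cation [Ta…]: ligand charges -2, Ta(V) ⇒ ion charge 3+.
Anion [Hg…]: ligand charges -3, Hg(II) ⇒ ion charge 1−.
One 3+ cation requires 3 of the 1− anion.

[Ta(N3)2(phen)2][HgBrF2(H2O)]3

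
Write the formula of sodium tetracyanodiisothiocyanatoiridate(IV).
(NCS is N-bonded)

Ligands: 4 cyano (CN, -1), 2 isothiocyanato (NCS, -1). Ligand charge sum = -6.
Charge balance with sodium (+1) requires 1 complex ion per 2 sodium.

Na2[Ir(CN)4(NCS)2]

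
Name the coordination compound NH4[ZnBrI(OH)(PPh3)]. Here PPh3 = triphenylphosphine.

The 1 ammonium counter-ion carries a total charge of +1, so each complex ion is 1−.
Ligand charges: 1×iodo (-1 each), 1×triphenylphosphine (neutral), 1×bromo (-1 each), 1×hydroxo (-1 each); total -3. So Zn + (-3) = 1−, giving Zn = +2.
Ligands are named alphabetically: bromo before hydroxo before iodo before triphenylphosphine.
The complex ion is anionic, so zinc takes the -ate form zincate(II).

ammonium bromohydroxoiodo(triphenylphosphine)zincate(II)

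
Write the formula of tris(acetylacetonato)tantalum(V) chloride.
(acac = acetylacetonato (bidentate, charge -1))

Ligands: 3 acetylacetonato (acac, -1). Ligand charge sum = -3.
With Ta in oxidation state +5, the complex ion is [Ta...]^2+.
Charge balance with chloride (-1) requires 1 complex ion per 2 chloride.

[Ta(acac)3]Cl2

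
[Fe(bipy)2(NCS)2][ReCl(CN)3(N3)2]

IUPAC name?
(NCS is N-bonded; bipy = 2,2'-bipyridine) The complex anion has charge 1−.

Both ions are complex: the cation is named first with the plain metal name, the anion second with the -ate form; each ion's ligands are alphabetised independently.
The complex anion is given as 1−; its ligand charges sum to -6, so Re = +5.
A 1:1 salt means the cation carries the equal and opposite charge, 1+.
Cation: ligand charges sum to -2; for the ion to be 1+, Fe = +3.

bis(2,2'-bipyridine)diisothiocyanatoiron(III) diazidochlorotricyanorhenate(V)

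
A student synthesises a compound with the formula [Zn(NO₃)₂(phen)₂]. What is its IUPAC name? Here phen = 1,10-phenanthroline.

dinitratobis(1,10-phenanthroline)zinc(II)

There is no counter-ion, so the complex is neutral overall.
Ligand charges: 2×nitrato (-1 each), 2×1,10-phenanthroline (neutral); total -2. So Zn + (-2) = 0, giving Zn = +2.
Ligands are named alphabetically: nitrato before phenanthroline.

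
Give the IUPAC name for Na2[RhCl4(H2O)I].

The 2 sodium counter-ions carry a total charge of +2, so each complex ion is 2−.
Ligand charges: 4×chloro (-1 each), 1×aqua (neutral), 1×iodo (-1 each); total -5. So Rh + (-5) = 2−, giving Rh = +3.
Ligands are named alphabetically: aqua before chloro before iodo.
The complex ion is anionic, so rhodium takes the -ate form rhodate(III).

sodium aquatetrachloroiodorhodate(III)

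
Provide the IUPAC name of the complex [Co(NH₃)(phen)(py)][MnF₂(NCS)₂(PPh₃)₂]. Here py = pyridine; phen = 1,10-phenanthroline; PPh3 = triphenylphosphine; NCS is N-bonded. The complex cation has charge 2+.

ammine(1,10-phenanthroline)(pyridine)cobalt(II) difluorodiisothiocyanatobis(triphenylphosphine)manganate(II)

Both ions are complex: the cation is named first with the plain metal name, the anion second with the -ate form; each ion's ligands are alphabetised independently.
The complex cation is given as 2+; its ligand charges sum to 0, so Co = +2.
A 1:1 salt means the anion carries the equal and opposite charge, 2−.
Anion: ligand charges sum to -4; for the ion to be 2−, Mn = +2.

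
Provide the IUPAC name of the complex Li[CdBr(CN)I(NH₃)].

lithium amminebromocyanoiodocadmate(II)

The 1 lithium counter-ion carries a total charge of +1, so each complex ion is 1−.
Ligand charges: 1×cyano (-1 each), 1×iodo (-1 each), 1×ammine (neutral), 1×bromo (-1 each); total -3. So Cd + (-3) = 1−, giving Cd = +2.
Ligands are named alphabetically: ammine before bromo before cyano before iodo.
The complex ion is anionic, so cadmium takes the -ate form cadmate(II).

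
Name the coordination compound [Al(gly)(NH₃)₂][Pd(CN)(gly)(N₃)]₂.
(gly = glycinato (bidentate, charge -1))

diammine(glycinato)aluminium(III) azidocyano(glycinato)palladate(II)

Both ions are complex: the cation is named first with the plain metal name, the anion second with the -ate form; each ion's ligands are alphabetised independently.
Aluminium is always +3 in its complexes; the cation's ligand charges sum to -1, so the complex cation is 2+.
With 2 anions per cation, each anion must be 2/2 = 1−.
Anion: ligand charges sum to -3; for the ion to be 1−, Pd = +2.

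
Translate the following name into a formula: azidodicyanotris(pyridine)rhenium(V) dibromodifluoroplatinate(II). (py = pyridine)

[Re(CN)2(N3)(py)3][PtBr2F2]

Cation [Re…]: ligand charges -3, Re(V) ⇒ ion charge 2+.
Anion [Pt…]: ligand charges -4, Pt(II) ⇒ ion charge 2−.
One 2+ cation balances one 2− anion.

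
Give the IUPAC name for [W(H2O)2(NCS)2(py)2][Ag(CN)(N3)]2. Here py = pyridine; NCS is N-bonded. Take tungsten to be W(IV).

diaquadiisothiocyanatobis(pyridine)tungsten(IV) azidocyanoargentate(I)

W is given as +4; the cation's ligand charges sum to -2, so the complex cation is 2+.
With 2 anions per cation, each anion must be 2/2 = 1−.
Anion: ligand charges sum to -2; for the ion to be 1−, Ag = +1.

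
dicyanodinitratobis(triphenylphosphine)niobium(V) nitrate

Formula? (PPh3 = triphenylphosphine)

[Nb(CN)2(NO3)2(PPh3)2]NO3

Ligands: 2 cyano (CN, -1), 2 nitrato (NO3, -1), 2 triphenylphosphine (PPh3, neutral). Ligand charge sum = -4.
Charge balance with nitrate (-1) requires 1 complex ion per 1 nitrate.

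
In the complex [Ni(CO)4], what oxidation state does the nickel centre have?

0

No counter-ion: the bracketed complex is neutral.
Ligand charges: 4×CO neutral; sum 0.
Ni + (0) = 0 ⇒ Ni is 0.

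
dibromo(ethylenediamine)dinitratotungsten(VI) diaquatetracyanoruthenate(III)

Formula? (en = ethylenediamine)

[WBr2(en)(NO3)2][Ru(CN)4(H2O)2]2

Cation [W…]: ligand charges -4, W(VI) ⇒ ion charge 2+.
Anion [Ru…]: ligand charges -4, Ru(III) ⇒ ion charge 1−.
One 2+ cation requires 2 of the 1− anion.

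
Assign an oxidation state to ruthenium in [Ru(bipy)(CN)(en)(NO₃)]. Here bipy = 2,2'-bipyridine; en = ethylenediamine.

+2

No counter-ion: the bracketed complex is neutral.
Ligand charges: 1×NO3 = -1; 1×CN = -1; 1×bipy neutral; 1×en neutral; sum -2.
Ru + (-2) = 0 ⇒ Ru is +2.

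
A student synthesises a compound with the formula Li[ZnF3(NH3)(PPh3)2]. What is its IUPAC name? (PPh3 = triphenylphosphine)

The 1 lithium counter-ion carries a total charge of +1, so each complex ion is 1−.
Ligand charges: 3×fluoro (-1 each), 1×ammine (neutral), 2×triphenylphosphine (neutral); total -3. So Zn + (-3) = 1−, giving Zn = +2.
The complex ion is anionic, so zinc takes the -ate form zincate(II).

lithium amminetrifluorobis(triphenylphosphine)zincate(II)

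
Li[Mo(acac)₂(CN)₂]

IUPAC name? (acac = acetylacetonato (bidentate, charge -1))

lithium bis(acetylacetonato)dicyanomolybdate(III)

The 1 lithium counter-ion carries a total charge of +1, so each complex ion is 1−.
Ligand charges: 2×cyano (-1 each), 2×acetylacetonato (-1 each); total -4. So Mo + (-4) = 1−, giving Mo = +3.
The complex ion is anionic, so molybdenum takes the -ate form molybdate(III).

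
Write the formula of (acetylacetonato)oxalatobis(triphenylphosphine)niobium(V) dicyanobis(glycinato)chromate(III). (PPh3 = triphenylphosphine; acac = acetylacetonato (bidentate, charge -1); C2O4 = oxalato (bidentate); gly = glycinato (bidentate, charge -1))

[Nb(acac)(C2O4)(PPh3)2][Cr(CN)2(gly)2]2

Cation [Nb…]: ligand charges -3, Nb(V) ⇒ ion charge 2+.
Anion [Cr…]: ligand charges -4, Cr(III) ⇒ ion charge 1−.
One 2+ cation requires 2 of the 1− anion.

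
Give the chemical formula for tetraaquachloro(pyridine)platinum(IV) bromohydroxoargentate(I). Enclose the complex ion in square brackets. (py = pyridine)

Cation [Pt…]: ligand charges -1, Pt(IV) ⇒ ion charge 3+.
Anion [Ag…]: ligand charges -2, Ag(I) ⇒ ion charge 1−.
One 3+ cation requires 3 of the 1− anion.

[PtCl(H2O)4(py)][AgBr(OH)]3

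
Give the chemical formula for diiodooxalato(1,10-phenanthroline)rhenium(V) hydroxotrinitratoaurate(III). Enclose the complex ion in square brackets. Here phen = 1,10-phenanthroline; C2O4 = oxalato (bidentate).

[Re(C2O4)I2(phen)][Au(NO3)3(OH)]

Cation [Re…]: ligand charges -4, Re(V) ⇒ ion charge 1+.
Anion [Au…]: ligand charges -4, Au(III) ⇒ ion charge 1−.
One 1+ cation balances one 1− anion.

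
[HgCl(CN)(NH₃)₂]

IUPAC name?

There is no counter-ion, so the complex is neutral overall.
Ligand charges: 2×ammine (neutral), 1×chloro (-1 each), 1×cyano (-1 each); total -2. So Hg + (-2) = 0, giving Hg = +2.
Ligands are named alphabetically: ammine before chloro before cyano.

diamminechlorocyanomercury(II)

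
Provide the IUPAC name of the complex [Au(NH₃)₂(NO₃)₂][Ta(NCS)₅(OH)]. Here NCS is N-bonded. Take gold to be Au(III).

Au is given as +3; the cation's ligand charges sum to -2, so the complex cation is 1+.
A 1:1 salt means the anion carries the equal and opposite charge, 1−.
Anion: ligand charges sum to -6; for the ion to be 1−, Ta = +5.

diamminedinitratogold(III) hydroxopentaisothiocyanatotantalate(V)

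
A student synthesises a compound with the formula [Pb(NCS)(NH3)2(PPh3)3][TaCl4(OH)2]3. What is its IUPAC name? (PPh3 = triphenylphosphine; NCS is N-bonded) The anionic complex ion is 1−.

diammineisothiocyanatotris(triphenylphosphine)lead(IV) tetrachlorodihydroxotantalate(V)

The complex anion is given as 1−; its ligand charges sum to -6, so Ta = +5.
With 3 anions per cation, the cation must be 3×1 = 3+.
Cation: ligand charges sum to -1; for the ion to be 3+, Pb = +4.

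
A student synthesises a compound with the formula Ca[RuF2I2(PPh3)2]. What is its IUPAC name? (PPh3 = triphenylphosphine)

calcium difluorodiiodobis(triphenylphosphine)ruthenate(II)

The 1 calcium counter-ion carries a total charge of +2, so each complex ion is 2−.
Ligand charges: 2×fluoro (-1 each), 2×iodo (-1 each), 2×triphenylphosphine (neutral); total -4. So Ru + (-4) = 2−, giving Ru = +2.
The complex ion is anionic, so ruthenium takes the -ate form ruthenate(II).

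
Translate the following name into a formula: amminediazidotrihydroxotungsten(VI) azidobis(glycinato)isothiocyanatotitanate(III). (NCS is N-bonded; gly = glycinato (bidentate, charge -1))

[W(N3)2(NH3)(OH)3][Ti(gly)2(N3)(NCS)]

Cation [W…]: ligand charges -5, W(VI) ⇒ ion charge 1+.
Anion [Ti…]: ligand charges -4, Ti(III) ⇒ ion charge 1−.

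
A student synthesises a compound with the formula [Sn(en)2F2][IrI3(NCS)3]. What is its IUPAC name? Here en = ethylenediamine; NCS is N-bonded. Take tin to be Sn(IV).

bis(ethylenediamine)difluorotin(IV) triiodotriisothiocyanatoiridate(IV)

Both ions are complex: the cation is named first with the plain metal name, the anion second with the -ate form; each ion's ligands are alphabetised independently.
Sn is given as +4; the cation's ligand charges sum to -2, so the complex cation is 2+.
A 1:1 salt means the anion carries the equal and opposite charge, 2−.
Anion: ligand charges sum to -6; for the ion to be 2−, Ir = +4.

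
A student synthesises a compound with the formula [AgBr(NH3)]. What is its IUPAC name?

amminebromosilver(I)

There is no counter-ion, so the complex is neutral overall.
Ligand charges: 1×bromo (-1 each), 1×ammine (neutral); total -1. So Ag + (-1) = 0, giving Ag = +1.
Ligands are named alphabetically: ammine before bromo.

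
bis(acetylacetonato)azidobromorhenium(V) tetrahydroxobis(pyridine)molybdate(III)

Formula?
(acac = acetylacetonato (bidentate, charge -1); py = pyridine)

[Re(acac)2Br(N3)][Mo(OH)4(py)2]

Cation [Re…]: ligand charges -4, Re(V) ⇒ ion charge 1+.
Anion [Mo…]: ligand charges -4, Mo(III) ⇒ ion charge 1−.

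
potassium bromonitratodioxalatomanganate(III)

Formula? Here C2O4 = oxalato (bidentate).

K3[MnBr(C2O4)2(NO3)]

Ligands: 2 oxalato (C2O4, -2), 1 bromo (Br, -1), 1 nitrato (NO3, -1). Ligand charge sum = -6.
With Mn in oxidation state +3, the complex ion is [Mn...]^3−.
Charge balance with potassium (+1) requires 1 complex ion per 3 potassium.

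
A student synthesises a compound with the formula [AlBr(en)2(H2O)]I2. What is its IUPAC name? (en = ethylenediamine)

The 2 iodide counter-ions carry a total charge of -2, so each complex ion is 2+.
Ligand charges: 1×aqua (neutral), 2×ethylenediamine (neutral), 1×bromo (-1 each); total -1. So Al + (-1) = 2+, giving Al = +3.
Ligands are named alphabetically: aqua before bromo before ethylenediamine.

aquabromobis(ethylenediamine)aluminium(III) iodide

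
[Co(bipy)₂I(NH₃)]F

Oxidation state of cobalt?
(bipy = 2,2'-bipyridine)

+2

1 fluoride outside the brackets (-1 each) → the complex ion is 1+.
Ligand charges: 1×I = -1; 2×bipy neutral; 1×NH3 neutral; sum -1.
Co + (-1) = 1+ ⇒ Co is +2.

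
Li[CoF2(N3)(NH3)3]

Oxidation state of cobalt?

+2

1 lithium outside the brackets (+1 each) → the complex ion is 1−.
Ligand charges: 2×F = -2; 3×NH3 neutral; 1×N3 = -1; sum -3.
Co + (-3) = 1− ⇒ Co is +2.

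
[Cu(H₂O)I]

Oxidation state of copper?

No counter-ion: the bracketed complex is neutral.
Ligand charges: 1×I = -1; 1×H2O neutral; sum -1.
Cu + (-1) = 0 ⇒ Cu is +1.

+1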